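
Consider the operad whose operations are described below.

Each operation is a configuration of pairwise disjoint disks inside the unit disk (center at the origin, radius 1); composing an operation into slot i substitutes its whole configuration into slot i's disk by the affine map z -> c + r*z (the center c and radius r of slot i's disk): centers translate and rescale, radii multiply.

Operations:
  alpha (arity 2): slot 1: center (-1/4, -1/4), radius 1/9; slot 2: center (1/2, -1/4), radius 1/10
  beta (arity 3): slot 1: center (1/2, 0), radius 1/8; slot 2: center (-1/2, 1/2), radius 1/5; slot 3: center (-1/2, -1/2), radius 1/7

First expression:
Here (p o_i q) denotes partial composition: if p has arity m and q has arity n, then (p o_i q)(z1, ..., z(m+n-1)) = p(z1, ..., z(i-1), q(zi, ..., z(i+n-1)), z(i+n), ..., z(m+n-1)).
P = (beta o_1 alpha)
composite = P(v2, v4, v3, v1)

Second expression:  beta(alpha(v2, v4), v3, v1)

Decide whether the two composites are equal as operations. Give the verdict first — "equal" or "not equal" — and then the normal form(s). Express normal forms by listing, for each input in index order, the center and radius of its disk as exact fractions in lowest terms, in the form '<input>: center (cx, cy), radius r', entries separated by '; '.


equal; both compose to v1: center (-1/2, -1/2), radius 1/7; v2: center (15/32, -1/32), radius 1/72; v3: center (-1/2, 1/2), radius 1/5; v4: center (9/16, -1/32), radius 1/80

Reducing the first expression gives v1: center (-1/2, -1/2), radius 1/7; v2: center (15/32, -1/32), radius 1/72; v3: center (-1/2, 1/2), radius 1/5; v4: center (9/16, -1/32), radius 1/80
Reducing the second expression gives v1: center (-1/2, -1/2), radius 1/7; v2: center (15/32, -1/32), radius 1/72; v3: center (-1/2, 1/2), radius 1/5; v4: center (9/16, -1/32), radius 1/80
The normal forms match — equal.


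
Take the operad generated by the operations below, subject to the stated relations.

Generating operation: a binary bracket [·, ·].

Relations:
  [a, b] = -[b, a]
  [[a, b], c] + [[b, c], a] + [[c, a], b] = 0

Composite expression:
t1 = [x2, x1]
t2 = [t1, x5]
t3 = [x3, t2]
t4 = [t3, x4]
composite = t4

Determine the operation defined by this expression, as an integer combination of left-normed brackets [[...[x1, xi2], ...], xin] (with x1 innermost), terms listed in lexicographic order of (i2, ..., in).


[[[[x1, x2], x5], x3], x4]

Expand each bracket as ab - ba; the x1-initial words give the coefficients.
Composite bracket: [[x3, [[x2, x1], x5]], x4]
Expanding via [a, b] = ab - ba: 16 signed words (2^4 = 16).
Keep just the words that open with x1:
  x1x2x5x3x4 (sign +1) contributes +[[[[x1, x2], x5], x3], x4]


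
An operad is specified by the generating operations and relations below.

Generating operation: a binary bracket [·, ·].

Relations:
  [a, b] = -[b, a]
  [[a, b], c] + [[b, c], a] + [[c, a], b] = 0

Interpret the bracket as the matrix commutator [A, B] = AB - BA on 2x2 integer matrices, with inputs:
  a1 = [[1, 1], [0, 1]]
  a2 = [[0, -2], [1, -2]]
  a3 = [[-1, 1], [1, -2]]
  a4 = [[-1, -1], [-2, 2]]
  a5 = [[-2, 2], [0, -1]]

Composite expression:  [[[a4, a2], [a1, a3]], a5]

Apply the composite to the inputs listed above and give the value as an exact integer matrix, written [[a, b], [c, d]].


[[4, -10], [2, -4]]

[a4, a2] = [[-5, 8], [-1, 5]]
[a1, a3] = [[1, -1], [0, -1]]
[[a4, a2], [a1, a3]] = [[-1, -6], [-2, 1]]
[[[a4, a2], [a1, a3]], a5] = [[4, -10], [2, -4]]


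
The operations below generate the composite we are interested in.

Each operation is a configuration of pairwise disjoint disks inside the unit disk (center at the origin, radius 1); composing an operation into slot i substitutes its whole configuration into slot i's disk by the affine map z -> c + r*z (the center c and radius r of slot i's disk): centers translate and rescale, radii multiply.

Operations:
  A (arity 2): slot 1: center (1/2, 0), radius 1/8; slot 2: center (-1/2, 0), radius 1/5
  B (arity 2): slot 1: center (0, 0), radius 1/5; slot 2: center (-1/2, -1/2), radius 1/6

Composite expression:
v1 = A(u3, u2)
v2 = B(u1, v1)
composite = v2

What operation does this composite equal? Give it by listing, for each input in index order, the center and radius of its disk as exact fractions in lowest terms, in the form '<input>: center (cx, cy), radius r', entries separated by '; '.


u1: center (0, 0), radius 1/5; u2: center (-7/12, -1/2), radius 1/30; u3: center (-5/12, -1/2), radius 1/48

Below B, radii multiply path by path; the u-disk centers shift.
for u1, the 1-step affine chain lands on center (0, 0), radius 1/5
for u3, the 2-step affine chain lands on center (-5/12, -1/2), radius 1/48
for u2, the 2-step affine chain lands on center (-7/12, -1/2), radius 1/30


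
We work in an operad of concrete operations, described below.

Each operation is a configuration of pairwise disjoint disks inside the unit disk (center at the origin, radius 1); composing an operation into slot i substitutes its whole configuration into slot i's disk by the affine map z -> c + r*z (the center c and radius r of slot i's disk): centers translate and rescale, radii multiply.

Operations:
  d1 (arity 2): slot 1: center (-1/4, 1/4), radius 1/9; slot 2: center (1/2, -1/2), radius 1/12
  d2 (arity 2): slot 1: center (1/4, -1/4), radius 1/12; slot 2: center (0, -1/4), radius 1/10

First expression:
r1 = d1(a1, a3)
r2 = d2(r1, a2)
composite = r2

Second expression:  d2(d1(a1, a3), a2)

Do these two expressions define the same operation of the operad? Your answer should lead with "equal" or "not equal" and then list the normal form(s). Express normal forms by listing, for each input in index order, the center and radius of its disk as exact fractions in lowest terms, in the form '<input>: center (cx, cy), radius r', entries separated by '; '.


equal; the common form is a1: center (11/48, -11/48), radius 1/108; a2: center (0, -1/4), radius 1/10; a3: center (7/24, -7/24), radius 1/144

The first expression, normalized: a1: center (11/48, -11/48), radius 1/108; a2: center (0, -1/4), radius 1/10; a3: center (7/24, -7/24), radius 1/144
The second expression, normalized: a1: center (11/48, -11/48), radius 1/108; a2: center (0, -1/4), radius 1/10; a3: center (7/24, -7/24), radius 1/144
Both agree, so they are equal.


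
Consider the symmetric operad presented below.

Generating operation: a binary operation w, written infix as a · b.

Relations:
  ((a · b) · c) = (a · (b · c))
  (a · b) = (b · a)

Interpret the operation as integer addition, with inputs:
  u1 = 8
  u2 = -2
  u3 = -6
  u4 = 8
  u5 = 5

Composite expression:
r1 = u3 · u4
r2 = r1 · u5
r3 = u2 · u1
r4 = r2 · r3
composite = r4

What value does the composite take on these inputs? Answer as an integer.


13

(u3 · u4) = 2
((u3 · u4) · u5) = 7
(u2 · u1) = 6
(((u3 · u4) · u5) · (u2 · u1)) = 13


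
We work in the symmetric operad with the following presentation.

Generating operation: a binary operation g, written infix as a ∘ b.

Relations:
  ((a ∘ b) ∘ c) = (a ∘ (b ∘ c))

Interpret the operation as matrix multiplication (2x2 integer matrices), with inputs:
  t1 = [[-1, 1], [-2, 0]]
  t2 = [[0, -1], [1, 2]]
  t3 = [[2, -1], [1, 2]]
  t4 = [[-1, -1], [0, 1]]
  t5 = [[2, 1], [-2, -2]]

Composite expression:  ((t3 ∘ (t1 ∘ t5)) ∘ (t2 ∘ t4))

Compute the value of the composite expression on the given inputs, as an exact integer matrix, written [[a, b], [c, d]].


[[4, 0], [7, 5]]

(t1 ∘ t5) = [[-4, -3], [-4, -2]]
(t3 ∘ (t1 ∘ t5)) = [[-4, -4], [-12, -7]]
(t2 ∘ t4) = [[0, -1], [-1, 1]]
((t3 ∘ (t1 ∘ t5)) ∘ (t2 ∘ t4)) = [[4, 0], [7, 5]]


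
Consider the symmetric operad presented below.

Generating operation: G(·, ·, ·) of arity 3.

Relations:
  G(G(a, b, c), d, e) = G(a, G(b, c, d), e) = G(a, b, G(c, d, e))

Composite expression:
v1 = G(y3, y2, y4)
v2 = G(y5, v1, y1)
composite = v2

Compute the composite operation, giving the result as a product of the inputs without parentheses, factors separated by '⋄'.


y5 ⋄ y3 ⋄ y2 ⋄ y4 ⋄ y1

All parenthesizations of G agree; list the y-inputs left to right.
G(y3, y2, y4) collapses to y3 ⋄ y2 ⋄ y4
G(y5, G(y3, y2, y4), y1) collapses to y5 ⋄ y3 ⋄ y2 ⋄ y4 ⋄ y1


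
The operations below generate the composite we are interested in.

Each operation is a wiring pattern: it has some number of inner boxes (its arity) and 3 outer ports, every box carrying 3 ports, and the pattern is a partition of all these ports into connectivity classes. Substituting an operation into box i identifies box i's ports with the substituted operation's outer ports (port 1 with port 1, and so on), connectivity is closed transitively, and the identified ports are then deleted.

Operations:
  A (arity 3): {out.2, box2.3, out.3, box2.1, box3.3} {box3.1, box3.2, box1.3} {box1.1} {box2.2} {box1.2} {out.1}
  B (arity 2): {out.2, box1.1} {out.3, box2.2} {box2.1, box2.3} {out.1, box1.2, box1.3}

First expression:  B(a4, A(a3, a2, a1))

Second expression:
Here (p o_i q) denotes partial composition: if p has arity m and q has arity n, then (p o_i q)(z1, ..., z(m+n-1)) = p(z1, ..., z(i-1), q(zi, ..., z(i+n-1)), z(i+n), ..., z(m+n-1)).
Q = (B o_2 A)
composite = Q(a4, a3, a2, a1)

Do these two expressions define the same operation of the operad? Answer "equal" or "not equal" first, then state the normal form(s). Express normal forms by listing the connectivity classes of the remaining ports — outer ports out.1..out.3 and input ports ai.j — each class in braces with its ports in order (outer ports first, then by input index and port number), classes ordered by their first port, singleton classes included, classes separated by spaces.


equal; the common form is {out.1, a4.2, a4.3} {out.2, a4.1} {out.3, a1.3, a2.1, a2.3} {a1.1, a1.2, a3.3} {a2.2} {a3.1} {a3.2}

The first expression reduces to {out.1, a4.2, a4.3} {out.2, a4.1} {out.3, a1.3, a2.1, a2.3} {a1.1, a1.2, a3.3} {a2.2} {a3.1} {a3.2}
The second expression reduces to {out.1, a4.2, a4.3} {out.2, a4.1} {out.3, a1.3, a2.1, a2.3} {a1.1, a1.2, a3.3} {a2.2} {a3.1} {a3.2}
Identical normal forms: equal.


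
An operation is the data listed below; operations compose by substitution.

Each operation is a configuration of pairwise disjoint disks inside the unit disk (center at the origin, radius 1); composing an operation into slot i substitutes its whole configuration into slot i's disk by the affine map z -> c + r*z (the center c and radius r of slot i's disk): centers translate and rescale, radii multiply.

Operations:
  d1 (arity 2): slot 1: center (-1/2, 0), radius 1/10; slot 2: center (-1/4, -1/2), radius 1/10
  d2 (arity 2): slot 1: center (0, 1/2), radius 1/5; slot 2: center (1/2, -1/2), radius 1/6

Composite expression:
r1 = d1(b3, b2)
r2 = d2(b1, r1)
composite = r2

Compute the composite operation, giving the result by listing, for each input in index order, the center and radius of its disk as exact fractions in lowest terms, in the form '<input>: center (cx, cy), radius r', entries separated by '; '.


Follow each b-input down from d2: c' goes to c + r*c', radius to r*r'.
input b1: composing its 1 substitution step yields center (0, 1/2), radius 1/5
input b3: composing its 2 substitution steps yields center (5/12, -1/2), radius 1/60
input b2: composing its 2 substitution steps yields center (11/24, -7/12), radius 1/60

b1: center (0, 1/2), radius 1/5; b2: center (11/24, -7/12), radius 1/60; b3: center (5/12, -1/2), radius 1/60


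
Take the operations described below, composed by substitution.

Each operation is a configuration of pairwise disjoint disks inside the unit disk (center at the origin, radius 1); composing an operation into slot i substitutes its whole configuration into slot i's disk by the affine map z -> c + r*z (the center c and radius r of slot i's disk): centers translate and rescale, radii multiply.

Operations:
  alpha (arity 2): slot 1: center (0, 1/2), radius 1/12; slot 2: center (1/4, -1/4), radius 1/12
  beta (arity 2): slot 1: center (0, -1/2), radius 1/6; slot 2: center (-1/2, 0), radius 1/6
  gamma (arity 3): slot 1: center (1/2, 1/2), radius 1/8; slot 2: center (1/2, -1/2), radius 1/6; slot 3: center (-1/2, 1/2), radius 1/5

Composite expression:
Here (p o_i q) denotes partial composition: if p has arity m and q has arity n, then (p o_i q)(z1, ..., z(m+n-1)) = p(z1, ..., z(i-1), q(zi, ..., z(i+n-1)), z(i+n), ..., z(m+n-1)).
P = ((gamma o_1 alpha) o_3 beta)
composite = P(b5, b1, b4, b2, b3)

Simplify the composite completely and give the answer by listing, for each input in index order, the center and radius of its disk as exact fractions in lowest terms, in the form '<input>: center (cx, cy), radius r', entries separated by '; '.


Only the slot chain above each b matters under gamma; compose those maps.
b5 passes through 2 substitutions, ending at center (1/2, 9/16), radius 1/96
b1 passes through 2 substitutions, ending at center (17/32, 15/32), radius 1/96
b4 passes through 2 substitutions, ending at center (1/2, -7/12), radius 1/36
b2 passes through 2 substitutions, ending at center (5/12, -1/2), radius 1/36
b3 passes through 1 substitution, ending at center (-1/2, 1/2), radius 1/5

b1: center (17/32, 15/32), radius 1/96; b2: center (5/12, -1/2), radius 1/36; b3: center (-1/2, 1/2), radius 1/5; b4: center (1/2, -7/12), radius 1/36; b5: center (1/2, 9/16), radius 1/96


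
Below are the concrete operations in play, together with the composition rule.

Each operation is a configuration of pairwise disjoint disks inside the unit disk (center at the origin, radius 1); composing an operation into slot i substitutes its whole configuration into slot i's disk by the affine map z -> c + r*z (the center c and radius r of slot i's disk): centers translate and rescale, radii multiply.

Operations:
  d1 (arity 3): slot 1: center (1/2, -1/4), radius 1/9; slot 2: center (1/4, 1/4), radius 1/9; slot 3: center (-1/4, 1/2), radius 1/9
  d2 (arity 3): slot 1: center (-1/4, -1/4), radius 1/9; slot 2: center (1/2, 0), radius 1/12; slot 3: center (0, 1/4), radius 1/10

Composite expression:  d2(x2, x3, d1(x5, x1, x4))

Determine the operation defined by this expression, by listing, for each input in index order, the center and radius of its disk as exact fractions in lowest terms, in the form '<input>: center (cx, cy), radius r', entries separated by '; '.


x1: center (1/40, 11/40), radius 1/90; x2: center (-1/4, -1/4), radius 1/9; x3: center (1/2, 0), radius 1/12; x4: center (-1/40, 3/10), radius 1/90; x5: center (1/20, 9/40), radius 1/90


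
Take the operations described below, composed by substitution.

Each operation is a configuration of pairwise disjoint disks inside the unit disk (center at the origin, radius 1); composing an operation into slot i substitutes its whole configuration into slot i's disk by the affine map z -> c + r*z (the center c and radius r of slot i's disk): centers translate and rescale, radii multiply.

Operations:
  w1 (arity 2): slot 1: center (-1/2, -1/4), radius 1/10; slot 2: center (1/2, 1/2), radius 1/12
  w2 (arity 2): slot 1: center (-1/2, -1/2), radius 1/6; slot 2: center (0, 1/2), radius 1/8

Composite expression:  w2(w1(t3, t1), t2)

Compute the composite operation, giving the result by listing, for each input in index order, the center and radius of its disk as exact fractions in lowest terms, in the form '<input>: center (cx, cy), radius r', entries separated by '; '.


t1: center (-5/12, -5/12), radius 1/72; t2: center (0, 1/2), radius 1/8; t3: center (-7/12, -13/24), radius 1/60

Nesting under w2 composes maps z -> c + r*z down each t-path.
input t3: composing its 2 substitution steps yields center (-7/12, -13/24), radius 1/60
input t1: composing its 2 substitution steps yields center (-5/12, -5/12), radius 1/72
input t2: composing its 1 substitution step yields center (0, 1/2), radius 1/8


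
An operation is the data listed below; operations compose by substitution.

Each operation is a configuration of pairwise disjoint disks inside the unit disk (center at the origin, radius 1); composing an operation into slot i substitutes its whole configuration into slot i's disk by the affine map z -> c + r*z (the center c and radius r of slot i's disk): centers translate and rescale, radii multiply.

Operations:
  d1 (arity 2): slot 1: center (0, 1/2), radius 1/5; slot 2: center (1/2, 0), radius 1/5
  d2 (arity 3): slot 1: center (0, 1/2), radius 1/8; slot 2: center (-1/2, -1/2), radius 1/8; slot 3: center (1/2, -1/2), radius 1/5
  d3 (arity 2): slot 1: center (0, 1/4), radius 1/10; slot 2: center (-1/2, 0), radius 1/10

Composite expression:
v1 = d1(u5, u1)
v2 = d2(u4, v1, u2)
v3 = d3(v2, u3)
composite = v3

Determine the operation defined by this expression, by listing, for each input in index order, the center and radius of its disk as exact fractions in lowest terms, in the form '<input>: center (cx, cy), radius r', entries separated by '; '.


u1: center (-7/160, 1/5), radius 1/400; u2: center (1/20, 1/5), radius 1/50; u3: center (-1/2, 0), radius 1/10; u4: center (0, 3/10), radius 1/80; u5: center (-1/20, 33/160), radius 1/400

Affine substitution under d3: radii multiply and u-centers shift.
tracing u4 down its 2-map path: center (0, 3/10), radius 1/80
tracing u5 down its 3-map path: center (-1/20, 33/160), radius 1/400
tracing u1 down its 3-map path: center (-7/160, 1/5), radius 1/400
tracing u2 down its 2-map path: center (1/20, 1/5), radius 1/50
tracing u3 down its 1-map path: center (-1/2, 0), radius 1/10


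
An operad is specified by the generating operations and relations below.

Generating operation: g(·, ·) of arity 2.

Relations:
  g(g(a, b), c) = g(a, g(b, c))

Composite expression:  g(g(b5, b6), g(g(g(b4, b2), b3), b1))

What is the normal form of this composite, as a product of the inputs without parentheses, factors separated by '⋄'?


b5 ⋄ b6 ⋄ b4 ⋄ b2 ⋄ b3 ⋄ b1

All parenthesizations of g agree; list the b-inputs left to right.
g(b5, b6) unparenthesizes to b5 ⋄ b6
g(b4, b2) unparenthesizes to b4 ⋄ b2
g(g(b4, b2), b3) unparenthesizes to b4 ⋄ b2 ⋄ b3
g(g(g(b4, b2), b3), b1) unparenthesizes to b4 ⋄ b2 ⋄ b3 ⋄ b1
g(g(b5, b6), g(g(g(b4, b2), b3), b1)) unparenthesizes to b5 ⋄ b6 ⋄ b4 ⋄ b2 ⋄ b3 ⋄ b1


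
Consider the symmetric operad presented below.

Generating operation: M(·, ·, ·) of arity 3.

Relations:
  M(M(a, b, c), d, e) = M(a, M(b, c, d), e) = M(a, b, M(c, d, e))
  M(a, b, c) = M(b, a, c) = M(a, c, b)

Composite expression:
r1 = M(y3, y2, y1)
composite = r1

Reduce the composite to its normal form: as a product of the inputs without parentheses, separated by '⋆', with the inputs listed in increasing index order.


Both nesting and order wash out for M; what remains is which y's occur.
M(y3, y2, y1) reduces to y3 ⋆ y2 ⋆ y1
the factors in increasing index order: y1 ⋆ y2 ⋆ y3

y1 ⋆ y2 ⋆ y3


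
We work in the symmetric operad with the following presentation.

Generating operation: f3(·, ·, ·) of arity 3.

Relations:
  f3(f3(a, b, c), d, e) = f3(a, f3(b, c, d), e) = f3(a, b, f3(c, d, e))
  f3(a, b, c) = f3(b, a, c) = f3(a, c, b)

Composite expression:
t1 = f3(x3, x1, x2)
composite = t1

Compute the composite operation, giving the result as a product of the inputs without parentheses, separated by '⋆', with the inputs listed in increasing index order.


x1 ⋆ x2 ⋆ x3

Key point: f3 commutes, so take the x-inputs in any fixed order.
f3(x3, x1, x2) reduces to x3 ⋆ x1 ⋆ x2
rearranged into index order: x1 ⋆ x2 ⋆ x3


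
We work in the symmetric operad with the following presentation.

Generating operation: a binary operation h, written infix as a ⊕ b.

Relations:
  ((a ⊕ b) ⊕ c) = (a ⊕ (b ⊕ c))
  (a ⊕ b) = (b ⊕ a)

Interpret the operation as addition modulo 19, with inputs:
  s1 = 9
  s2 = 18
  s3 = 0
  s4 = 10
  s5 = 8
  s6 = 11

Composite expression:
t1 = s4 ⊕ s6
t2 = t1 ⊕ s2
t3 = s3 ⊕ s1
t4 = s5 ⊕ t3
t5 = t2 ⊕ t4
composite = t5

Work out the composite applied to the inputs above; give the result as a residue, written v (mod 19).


18 (mod 19)

(s4 ⊕ s6) = 2
((s4 ⊕ s6) ⊕ s2) = 1
(s3 ⊕ s1) = 9
(s5 ⊕ (s3 ⊕ s1)) = 17
(((s4 ⊕ s6) ⊕ s2) ⊕ (s5 ⊕ (s3 ⊕ s1))) = 18


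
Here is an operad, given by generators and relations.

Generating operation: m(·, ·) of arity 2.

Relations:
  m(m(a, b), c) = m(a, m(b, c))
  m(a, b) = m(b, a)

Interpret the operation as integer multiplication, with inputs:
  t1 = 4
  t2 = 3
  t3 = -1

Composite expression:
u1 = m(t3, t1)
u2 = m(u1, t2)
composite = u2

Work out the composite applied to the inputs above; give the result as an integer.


-12

m(t3, t1) = -4
m(m(t3, t1), t2) = -12


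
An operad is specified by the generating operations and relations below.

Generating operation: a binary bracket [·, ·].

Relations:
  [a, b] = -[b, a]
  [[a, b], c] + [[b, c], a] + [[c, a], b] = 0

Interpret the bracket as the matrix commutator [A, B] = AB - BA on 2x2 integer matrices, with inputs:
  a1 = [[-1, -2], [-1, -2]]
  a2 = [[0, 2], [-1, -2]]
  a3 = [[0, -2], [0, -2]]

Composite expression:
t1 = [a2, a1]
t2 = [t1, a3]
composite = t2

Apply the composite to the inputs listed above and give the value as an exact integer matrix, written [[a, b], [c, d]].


[[2, 28], [2, -2]]

[a2, a1] = [[-4, -6], [1, 4]]
[[a2, a1], a3] = [[2, 28], [2, -2]]


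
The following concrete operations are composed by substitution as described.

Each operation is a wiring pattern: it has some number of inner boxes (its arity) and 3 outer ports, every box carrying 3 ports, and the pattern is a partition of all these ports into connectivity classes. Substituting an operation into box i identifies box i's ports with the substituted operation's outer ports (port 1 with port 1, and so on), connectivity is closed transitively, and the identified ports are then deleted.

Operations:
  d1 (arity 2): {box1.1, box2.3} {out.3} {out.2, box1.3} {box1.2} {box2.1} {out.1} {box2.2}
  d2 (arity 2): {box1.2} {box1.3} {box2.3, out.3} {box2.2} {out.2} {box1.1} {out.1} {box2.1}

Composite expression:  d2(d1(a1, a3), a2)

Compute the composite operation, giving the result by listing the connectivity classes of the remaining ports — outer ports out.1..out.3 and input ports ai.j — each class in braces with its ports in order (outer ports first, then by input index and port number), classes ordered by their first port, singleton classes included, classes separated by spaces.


{out.1} {out.2} {out.3, a2.3} {a1.1, a3.3} {a1.2} {a1.3} {a2.1} {a2.2} {a3.1} {a3.2}

Substituting into d2 glues patterns; closure does the rest.
through d1, on inputs (a1, a3): {out.1} {out.2, a1.3} {out.3} {a1.1, a3.3} {a1.2} {a3.1} {a3.2} (out.j = stage outer ports)
through d2, on inputs (a1, a3, a2): {out.1} {out.2} {out.3, a2.3} {a1.1, a3.3} {a1.2} {a1.3} {a2.1} {a2.2} {a3.1} {a3.2} (out.j = stage outer ports)


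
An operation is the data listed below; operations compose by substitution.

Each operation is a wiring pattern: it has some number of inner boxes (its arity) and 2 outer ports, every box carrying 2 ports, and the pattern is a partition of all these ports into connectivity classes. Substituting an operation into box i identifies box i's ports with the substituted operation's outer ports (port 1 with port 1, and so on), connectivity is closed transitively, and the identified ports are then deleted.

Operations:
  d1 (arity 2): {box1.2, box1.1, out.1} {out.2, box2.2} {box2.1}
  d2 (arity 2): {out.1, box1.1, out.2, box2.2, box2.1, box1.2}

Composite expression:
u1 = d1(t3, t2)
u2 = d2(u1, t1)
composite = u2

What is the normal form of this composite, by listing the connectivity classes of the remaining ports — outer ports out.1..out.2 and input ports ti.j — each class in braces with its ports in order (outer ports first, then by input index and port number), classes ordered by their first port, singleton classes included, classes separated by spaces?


{out.1, out.2, t1.1, t1.2, t2.2, t3.1, t3.2} {t2.1}

Two ports join when wires chain via d2-identified ports.
composing d1 on (t3, t2), with out.j its own outer ports: {out.1, t3.1, t3.2} {out.2, t2.2} {t2.1}
composing d2 on (t3, t2, t1), with out.j its own outer ports: {out.1, out.2, t1.1, t1.2, t2.2, t3.1, t3.2} {t2.1}


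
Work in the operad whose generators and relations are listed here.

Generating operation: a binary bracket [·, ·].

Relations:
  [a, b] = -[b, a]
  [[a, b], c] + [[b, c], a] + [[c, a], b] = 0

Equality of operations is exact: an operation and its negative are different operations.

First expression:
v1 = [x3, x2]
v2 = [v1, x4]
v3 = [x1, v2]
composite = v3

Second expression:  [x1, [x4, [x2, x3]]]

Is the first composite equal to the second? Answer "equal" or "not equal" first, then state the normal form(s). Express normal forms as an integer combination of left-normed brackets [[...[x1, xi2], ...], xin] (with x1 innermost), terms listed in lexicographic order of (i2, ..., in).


equal; both compose to -[[[x1, x2], x3], x4] + [[[x1, x3], x2], x4] + [[[x1, x4], x2], x3] - [[[x1, x4], x3], x2]

Reducing the first expression gives -[[[x1, x2], x3], x4] + [[[x1, x3], x2], x4] + [[[x1, x4], x2], x3] - [[[x1, x4], x3], x2]
Reducing the second expression gives -[[[x1, x2], x3], x4] + [[[x1, x3], x2], x4] + [[[x1, x4], x2], x3] - [[[x1, x4], x3], x2]
The normal forms match — equal.


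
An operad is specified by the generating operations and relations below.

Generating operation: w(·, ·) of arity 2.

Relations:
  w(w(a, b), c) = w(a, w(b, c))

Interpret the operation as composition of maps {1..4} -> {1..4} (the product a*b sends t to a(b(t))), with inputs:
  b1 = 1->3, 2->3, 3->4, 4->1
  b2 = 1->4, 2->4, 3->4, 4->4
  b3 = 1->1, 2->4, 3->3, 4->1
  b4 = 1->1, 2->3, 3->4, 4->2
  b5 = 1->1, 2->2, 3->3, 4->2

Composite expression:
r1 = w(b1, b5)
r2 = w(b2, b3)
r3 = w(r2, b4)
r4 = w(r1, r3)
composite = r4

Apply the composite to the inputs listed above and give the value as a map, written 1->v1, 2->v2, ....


1->3, 2->3, 3->3, 4->3

w(b1, b5) = 1->3, 2->3, 3->4, 4->3
w(b2, b3) = 1->4, 2->4, 3->4, 4->4
w(w(b2, b3), b4) = 1->4, 2->4, 3->4, 4->4
w(w(b1, b5), w(w(b2, b3), b4)) = 1->3, 2->3, 3->3, 4->3


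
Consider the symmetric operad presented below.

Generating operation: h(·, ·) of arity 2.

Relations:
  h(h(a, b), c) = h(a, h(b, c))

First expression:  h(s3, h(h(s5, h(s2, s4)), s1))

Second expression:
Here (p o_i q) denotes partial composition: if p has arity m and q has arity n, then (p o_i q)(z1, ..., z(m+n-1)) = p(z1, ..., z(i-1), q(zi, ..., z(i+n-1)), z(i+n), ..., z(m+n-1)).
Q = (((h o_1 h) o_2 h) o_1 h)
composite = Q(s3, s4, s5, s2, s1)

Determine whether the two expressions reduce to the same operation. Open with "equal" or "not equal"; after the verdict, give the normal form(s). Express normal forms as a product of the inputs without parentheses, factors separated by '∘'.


The first composite normalizes to s3 ∘ s5 ∘ s2 ∘ s4 ∘ s1
The second composite normalizes to s3 ∘ s4 ∘ s5 ∘ s2 ∘ s1
Distinct normal forms: not equal.

not equal — first s3 ∘ s5 ∘ s2 ∘ s4 ∘ s1, second s3 ∘ s4 ∘ s5 ∘ s2 ∘ s1


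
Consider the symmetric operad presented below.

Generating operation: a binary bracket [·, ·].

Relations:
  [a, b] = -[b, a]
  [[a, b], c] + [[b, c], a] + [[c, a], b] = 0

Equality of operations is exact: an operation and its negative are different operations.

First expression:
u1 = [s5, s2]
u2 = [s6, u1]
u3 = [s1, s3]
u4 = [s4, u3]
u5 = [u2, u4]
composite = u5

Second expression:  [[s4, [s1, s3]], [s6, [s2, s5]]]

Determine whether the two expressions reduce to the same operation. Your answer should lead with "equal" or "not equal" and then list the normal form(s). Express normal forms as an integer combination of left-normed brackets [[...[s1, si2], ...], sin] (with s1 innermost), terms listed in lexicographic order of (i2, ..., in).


The first composite normalizes to [[[[[s1, s3], s4], s2], s5], s6] - [[[[[s1, s3], s4], s5], s2], s6] - [[[[[s1, s3], s4], s6], s2], s5] + [[[[[s1, s3], s4], s6], s5], s2]
The second composite normalizes to [[[[[s1, s3], s4], s2], s5], s6] - [[[[[s1, s3], s4], s5], s2], s6] - [[[[[s1, s3], s4], s6], s2], s5] + [[[[[s1, s3], s4], s6], s5], s2]
The forms coincide; equal.

equal; both compose to [[[[[s1, s3], s4], s2], s5], s6] - [[[[[s1, s3], s4], s5], s2], s6] - [[[[[s1, s3], s4], s6], s2], s5] + [[[[[s1, s3], s4], s6], s5], s2]


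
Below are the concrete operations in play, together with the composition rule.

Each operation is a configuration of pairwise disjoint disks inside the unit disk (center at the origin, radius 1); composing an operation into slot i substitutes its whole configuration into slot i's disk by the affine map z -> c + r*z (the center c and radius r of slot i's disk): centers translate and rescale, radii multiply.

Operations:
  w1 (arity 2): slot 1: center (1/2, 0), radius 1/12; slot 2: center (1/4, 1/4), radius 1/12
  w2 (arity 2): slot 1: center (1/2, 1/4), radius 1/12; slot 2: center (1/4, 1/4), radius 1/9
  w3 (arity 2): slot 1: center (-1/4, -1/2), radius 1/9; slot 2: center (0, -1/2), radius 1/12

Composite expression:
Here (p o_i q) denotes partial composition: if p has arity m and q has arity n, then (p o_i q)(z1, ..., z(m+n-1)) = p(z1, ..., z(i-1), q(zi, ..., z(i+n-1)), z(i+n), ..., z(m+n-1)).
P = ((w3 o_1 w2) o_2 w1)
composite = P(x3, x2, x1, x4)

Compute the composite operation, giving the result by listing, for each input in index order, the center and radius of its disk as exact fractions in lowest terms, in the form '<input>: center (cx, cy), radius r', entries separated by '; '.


x1: center (-71/324, -38/81), radius 1/972; x2: center (-35/162, -17/36), radius 1/972; x3: center (-7/36, -17/36), radius 1/108; x4: center (0, -1/2), radius 1/12

Below w3, radii multiply path by path; the x-disk centers shift.
for x3, the 2-step affine chain lands on center (-7/36, -17/36), radius 1/108
for x2, the 3-step affine chain lands on center (-35/162, -17/36), radius 1/972
for x1, the 3-step affine chain lands on center (-71/324, -38/81), radius 1/972
for x4, the 1-step affine chain lands on center (0, -1/2), radius 1/12


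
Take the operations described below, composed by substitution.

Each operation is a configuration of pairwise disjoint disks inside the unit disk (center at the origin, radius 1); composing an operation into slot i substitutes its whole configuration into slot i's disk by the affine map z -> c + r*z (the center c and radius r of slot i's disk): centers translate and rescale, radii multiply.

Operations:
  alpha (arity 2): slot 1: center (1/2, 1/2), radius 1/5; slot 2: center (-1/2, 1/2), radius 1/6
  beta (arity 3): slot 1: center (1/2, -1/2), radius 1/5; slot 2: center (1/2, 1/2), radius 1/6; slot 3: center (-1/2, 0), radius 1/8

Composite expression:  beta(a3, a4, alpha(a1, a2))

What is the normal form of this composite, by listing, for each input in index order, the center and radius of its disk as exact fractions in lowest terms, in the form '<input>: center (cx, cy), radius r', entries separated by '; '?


Follow each a-input down from beta: c' goes to c + r*c', radius to r*r'.
a3 passes through 1 substitution, ending at center (1/2, -1/2), radius 1/5
a4 passes through 1 substitution, ending at center (1/2, 1/2), radius 1/6
a1 passes through 2 substitutions, ending at center (-7/16, 1/16), radius 1/40
a2 passes through 2 substitutions, ending at center (-9/16, 1/16), radius 1/48

a1: center (-7/16, 1/16), radius 1/40; a2: center (-9/16, 1/16), radius 1/48; a3: center (1/2, -1/2), radius 1/5; a4: center (1/2, 1/2), radius 1/6


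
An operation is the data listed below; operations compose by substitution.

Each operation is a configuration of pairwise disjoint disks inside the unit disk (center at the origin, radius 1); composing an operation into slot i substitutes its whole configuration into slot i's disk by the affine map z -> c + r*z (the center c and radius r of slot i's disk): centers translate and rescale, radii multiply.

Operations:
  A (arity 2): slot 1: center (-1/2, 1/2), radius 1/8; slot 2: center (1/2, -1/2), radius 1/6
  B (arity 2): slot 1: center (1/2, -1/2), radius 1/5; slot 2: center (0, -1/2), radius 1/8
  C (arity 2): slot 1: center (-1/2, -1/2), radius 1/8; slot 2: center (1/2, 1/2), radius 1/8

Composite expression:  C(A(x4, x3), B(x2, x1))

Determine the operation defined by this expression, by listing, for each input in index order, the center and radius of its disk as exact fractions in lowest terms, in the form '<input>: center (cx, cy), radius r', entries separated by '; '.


Affine substitution under C: radii multiply and x-centers shift.
x4: after 2 affine steps, its disk has center (-9/16, -7/16), radius 1/64
x3: after 2 affine steps, its disk has center (-7/16, -9/16), radius 1/48
x2: after 2 affine steps, its disk has center (9/16, 7/16), radius 1/40
x1: after 2 affine steps, its disk has center (1/2, 7/16), radius 1/64

x1: center (1/2, 7/16), radius 1/64; x2: center (9/16, 7/16), radius 1/40; x3: center (-7/16, -9/16), radius 1/48; x4: center (-9/16, -7/16), radius 1/64


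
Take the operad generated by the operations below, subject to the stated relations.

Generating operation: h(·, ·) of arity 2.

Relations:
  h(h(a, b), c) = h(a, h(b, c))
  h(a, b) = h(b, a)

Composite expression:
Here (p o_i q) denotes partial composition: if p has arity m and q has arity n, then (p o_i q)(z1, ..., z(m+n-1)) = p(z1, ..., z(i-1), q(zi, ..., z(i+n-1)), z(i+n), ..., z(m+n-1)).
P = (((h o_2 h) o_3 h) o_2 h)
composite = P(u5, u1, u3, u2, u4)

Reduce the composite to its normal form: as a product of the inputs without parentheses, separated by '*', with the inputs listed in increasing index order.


u1 * u2 * u3 * u4 * u5

Reordering under h is free, so list the u-inputs canonically.
h(u1, u3) collapses to u1 * u3
h(u2, u4) collapses to u2 * u4
h(h(u1, u3), h(u2, u4)) collapses to u1 * u3 * u2 * u4
h(u5, h(h(u1, u3), h(u2, u4))) collapses to u5 * u1 * u3 * u2 * u4
rearranged into index order: u1 * u2 * u3 * u4 * u5


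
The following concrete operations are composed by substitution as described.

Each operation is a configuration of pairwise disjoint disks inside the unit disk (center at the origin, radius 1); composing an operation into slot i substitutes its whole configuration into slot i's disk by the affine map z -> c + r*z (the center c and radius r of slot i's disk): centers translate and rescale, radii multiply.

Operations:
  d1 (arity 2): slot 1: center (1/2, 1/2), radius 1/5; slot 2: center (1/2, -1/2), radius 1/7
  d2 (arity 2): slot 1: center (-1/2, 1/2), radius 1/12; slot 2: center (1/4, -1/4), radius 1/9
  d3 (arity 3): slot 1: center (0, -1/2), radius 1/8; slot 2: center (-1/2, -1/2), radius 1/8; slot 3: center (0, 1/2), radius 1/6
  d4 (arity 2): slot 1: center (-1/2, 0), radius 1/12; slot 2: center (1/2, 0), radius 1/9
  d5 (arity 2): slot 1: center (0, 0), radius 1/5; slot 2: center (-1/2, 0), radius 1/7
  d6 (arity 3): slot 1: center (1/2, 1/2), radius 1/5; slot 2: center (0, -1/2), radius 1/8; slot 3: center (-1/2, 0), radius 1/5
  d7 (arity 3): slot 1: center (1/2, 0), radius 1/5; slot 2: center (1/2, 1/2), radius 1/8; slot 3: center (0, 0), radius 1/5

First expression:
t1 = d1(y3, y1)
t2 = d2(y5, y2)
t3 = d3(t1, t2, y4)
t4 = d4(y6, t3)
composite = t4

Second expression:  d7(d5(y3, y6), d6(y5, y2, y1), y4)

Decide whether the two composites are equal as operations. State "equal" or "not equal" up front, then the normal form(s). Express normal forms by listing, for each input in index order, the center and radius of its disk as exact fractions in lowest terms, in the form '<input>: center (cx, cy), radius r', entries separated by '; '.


Reducing the first expression gives y1: center (73/144, -1/16), radius 1/504; y2: center (43/96, -17/288), radius 1/648; y3: center (73/144, -7/144), radius 1/360; y4: center (1/2, 1/18), radius 1/54; y5: center (7/16, -7/144), radius 1/864; y6: center (-1/2, 0), radius 1/12
Reducing the second expression gives y1: center (7/16, 1/2), radius 1/40; y2: center (1/2, 7/16), radius 1/64; y3: center (1/2, 0), radius 1/25; y4: center (0, 0), radius 1/5; y5: center (9/16, 9/16), radius 1/40; y6: center (2/5, 0), radius 1/35
No match — not equal.

not equal; first: y1: center (73/144, -1/16), radius 1/504; y2: center (43/96, -17/288), radius 1/648; y3: center (73/144, -7/144), radius 1/360; y4: center (1/2, 1/18), radius 1/54; y5: center (7/16, -7/144), radius 1/864; y6: center (-1/2, 0), radius 1/12; second: y1: center (7/16, 1/2), radius 1/40; y2: center (1/2, 7/16), radius 1/64; y3: center (1/2, 0), radius 1/25; y4: center (0, 0), radius 1/5; y5: center (9/16, 9/16), radius 1/40; y6: center (2/5, 0), radius 1/35


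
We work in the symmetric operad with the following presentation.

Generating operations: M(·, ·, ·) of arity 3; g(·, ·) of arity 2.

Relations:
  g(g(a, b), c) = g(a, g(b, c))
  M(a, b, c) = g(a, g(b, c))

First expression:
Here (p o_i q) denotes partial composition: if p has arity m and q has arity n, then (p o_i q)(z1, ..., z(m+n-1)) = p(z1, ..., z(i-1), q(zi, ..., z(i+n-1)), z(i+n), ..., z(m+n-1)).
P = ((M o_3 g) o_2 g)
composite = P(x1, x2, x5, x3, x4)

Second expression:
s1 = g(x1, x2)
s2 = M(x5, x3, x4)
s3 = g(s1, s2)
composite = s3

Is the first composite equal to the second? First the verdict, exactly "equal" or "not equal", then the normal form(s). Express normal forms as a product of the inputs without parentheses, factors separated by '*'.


equal — both sides give x1 * x2 * x5 * x3 * x4

The first expression, normalized: x1 * x2 * x5 * x3 * x4
The second expression, normalized: x1 * x2 * x5 * x3 * x4
Same normal form: equal.


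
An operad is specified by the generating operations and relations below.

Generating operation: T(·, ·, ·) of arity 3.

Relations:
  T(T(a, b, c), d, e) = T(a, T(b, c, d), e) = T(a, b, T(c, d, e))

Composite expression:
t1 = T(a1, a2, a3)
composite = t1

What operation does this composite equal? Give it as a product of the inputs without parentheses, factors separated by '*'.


a1 * a2 * a3

All parenthesizations of T agree; list the a-inputs left to right.
T(a1, a2, a3) flattens to a1 * a2 * a3


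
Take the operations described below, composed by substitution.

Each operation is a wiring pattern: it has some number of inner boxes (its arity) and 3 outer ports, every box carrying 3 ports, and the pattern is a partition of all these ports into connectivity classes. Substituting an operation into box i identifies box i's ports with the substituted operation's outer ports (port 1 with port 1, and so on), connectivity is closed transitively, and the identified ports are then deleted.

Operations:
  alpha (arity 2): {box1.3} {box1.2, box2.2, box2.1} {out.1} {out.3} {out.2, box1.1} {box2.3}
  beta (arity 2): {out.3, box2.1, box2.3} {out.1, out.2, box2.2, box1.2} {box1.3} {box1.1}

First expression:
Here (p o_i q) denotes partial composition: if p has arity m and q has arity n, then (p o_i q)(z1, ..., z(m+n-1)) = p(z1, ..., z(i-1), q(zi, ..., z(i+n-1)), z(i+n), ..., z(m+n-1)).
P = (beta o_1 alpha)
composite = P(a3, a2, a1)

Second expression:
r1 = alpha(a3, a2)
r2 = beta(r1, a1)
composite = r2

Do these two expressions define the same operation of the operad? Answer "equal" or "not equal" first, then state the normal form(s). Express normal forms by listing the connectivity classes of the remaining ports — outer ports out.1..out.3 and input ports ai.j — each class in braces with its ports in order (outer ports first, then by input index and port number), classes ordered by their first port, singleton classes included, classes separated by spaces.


The first expression reduces to {out.1, out.2, a1.2, a3.1} {out.3, a1.1, a1.3} {a2.1, a2.2, a3.2} {a2.3} {a3.3}
The second expression reduces to {out.1, out.2, a1.2, a3.1} {out.3, a1.1, a1.3} {a2.1, a2.2, a3.2} {a2.3} {a3.3}
One common form — equal.

equal; the common form is {out.1, out.2, a1.2, a3.1} {out.3, a1.1, a1.3} {a2.1, a2.2, a3.2} {a2.3} {a3.3}


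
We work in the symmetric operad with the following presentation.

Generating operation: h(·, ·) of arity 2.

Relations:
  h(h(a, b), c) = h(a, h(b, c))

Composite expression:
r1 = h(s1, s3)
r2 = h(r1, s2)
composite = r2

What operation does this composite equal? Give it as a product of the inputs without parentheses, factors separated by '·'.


s1 · s3 · s2

The h-tree's shape is irrelevant; the s-reading-order decides.
h(s1, s3) linearizes to s1 · s3
h(h(s1, s3), s2) linearizes to s1 · s3 · s2
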